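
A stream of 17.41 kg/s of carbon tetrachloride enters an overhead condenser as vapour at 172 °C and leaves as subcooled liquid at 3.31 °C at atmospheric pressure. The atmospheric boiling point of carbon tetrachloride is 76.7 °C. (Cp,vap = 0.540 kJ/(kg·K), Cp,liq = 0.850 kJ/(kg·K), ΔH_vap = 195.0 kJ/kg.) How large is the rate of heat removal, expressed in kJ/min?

vapour 172→76.7 °C: -51.462 kJ/kg
condensation at 76.7 °C: -195 kJ/kg
liquid 76.7→3.31 °C: -62.381 kJ/kg
Δh = -51.462 + -195 + -62.381 = -308.84 kJ/kg
Q = ṁ·Δh = 17.41 kg/s × -308.84 kJ/kg = -5377 kJ/s
|Q| = 5377 kW = 322620 kJ/min

Q_c = 323000 kJ/min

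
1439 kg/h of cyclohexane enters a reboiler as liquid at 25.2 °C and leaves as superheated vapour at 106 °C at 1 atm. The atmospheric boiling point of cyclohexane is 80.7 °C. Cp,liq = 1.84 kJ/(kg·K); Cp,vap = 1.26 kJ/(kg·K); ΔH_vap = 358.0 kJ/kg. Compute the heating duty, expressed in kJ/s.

liquid 25.2→80.7 °C: 102.12 kJ/kg
vaporisation at 80.7 °C: 358 kJ/kg
vapour 80.7→106 °C: 31.878 kJ/kg
Δh = 102.12 + 358 + 31.878 = 492 kJ/kg
Q = ṁ·Δh = 1439 kg/h × 492 kJ/kg = 707990 kJ/h
|Q| = 196.66 kW

Q = 197 kJ/s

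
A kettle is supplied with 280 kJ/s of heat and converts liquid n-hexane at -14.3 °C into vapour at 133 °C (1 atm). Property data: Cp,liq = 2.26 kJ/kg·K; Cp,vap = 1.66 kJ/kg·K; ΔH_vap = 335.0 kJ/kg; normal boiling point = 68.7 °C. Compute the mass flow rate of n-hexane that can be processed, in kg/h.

Δh = 2.26×(68.7−-14.3) + 335.0 + 1.66×(133−68.7) = 629.32 kJ/kg
Q = 280 kJ/s = 280 kJ/s = 1.008e+06 kJ/h
ṁ = Q/Δh = 1.008e+06 / 629.32 = 1601.7 kg/h

ṁ = 1600 kg/h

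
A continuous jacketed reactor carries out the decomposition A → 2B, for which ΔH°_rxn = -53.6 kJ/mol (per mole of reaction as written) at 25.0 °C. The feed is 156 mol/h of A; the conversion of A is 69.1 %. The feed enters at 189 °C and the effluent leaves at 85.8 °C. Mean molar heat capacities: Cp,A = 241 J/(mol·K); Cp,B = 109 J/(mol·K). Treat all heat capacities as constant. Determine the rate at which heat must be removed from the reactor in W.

Extent of reaction ξ = 0.691 × 156 = 107.8 mol/h
Reaction term: ξ·ΔH°_rxn = 107.8 × -53.6 = -5777.9 kJ/h
Sensible, feed 189→25 °C: -6165.7 kJ/h
Outlet flows (mol/h): A 48.204, B 215.59
Sensible, products 25→85.8 °C: 2135.1 kJ/h
Q = ΔH = -9808.5 kJ/h = -2.7246 kW
Heat removed = 2724.6 W

Q_out = 2720 W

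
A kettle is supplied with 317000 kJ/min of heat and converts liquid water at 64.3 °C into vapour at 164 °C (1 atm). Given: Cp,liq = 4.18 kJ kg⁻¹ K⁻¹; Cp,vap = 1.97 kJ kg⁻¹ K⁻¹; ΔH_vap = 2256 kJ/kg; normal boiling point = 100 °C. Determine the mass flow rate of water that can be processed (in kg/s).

ṁ = 2.09 kg/s

Δh = 4.18×(100−64.3) + 2256 + 1.97×(164−100) = 2531.3 kJ/kg
Q = 317000 kJ/min = 5283.3 kJ/s = 5283.3 kJ/s
ṁ = Q/Δh = 5283.3 / 2531.3 = 2.0872 kg/s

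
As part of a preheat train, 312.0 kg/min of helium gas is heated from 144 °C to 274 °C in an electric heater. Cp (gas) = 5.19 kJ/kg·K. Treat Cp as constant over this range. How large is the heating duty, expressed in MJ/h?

Q = ṁ·Cp·ΔT = 312.0 × 5.19 × (274 − 144) = 210510 kJ/min
Converting: 210510 / 60 s = 3508.4 kW
Heating duty = 12630 MJ/h

Q = 12600 MJ/h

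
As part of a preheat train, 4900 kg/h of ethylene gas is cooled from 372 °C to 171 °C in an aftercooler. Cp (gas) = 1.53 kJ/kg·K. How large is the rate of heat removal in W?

Q = ṁ·Cp·ΔT = 4900 × 1.53 × (171 − 372) = -1.5069e+06 kJ/h
Converting: 1.5069e+06 / 3600 s = 418.58 kW
Cooling duty = 418580 W

Q_c = 419000 W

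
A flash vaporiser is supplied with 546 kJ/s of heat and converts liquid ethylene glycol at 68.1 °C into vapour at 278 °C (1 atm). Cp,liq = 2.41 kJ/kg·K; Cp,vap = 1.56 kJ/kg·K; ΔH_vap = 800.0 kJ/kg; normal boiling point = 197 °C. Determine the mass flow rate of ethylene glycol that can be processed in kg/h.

ṁ = 1590 kg/h

Δh = 2.41×(197−68.1) + 800.0 + 1.56×(278−197) = 1237 kJ/kg
Q = 546 kJ/s = 546 kJ/s = 1.9656e+06 kJ/h
ṁ = Q/Δh = 1.9656e+06 / 1237 = 1589 kg/h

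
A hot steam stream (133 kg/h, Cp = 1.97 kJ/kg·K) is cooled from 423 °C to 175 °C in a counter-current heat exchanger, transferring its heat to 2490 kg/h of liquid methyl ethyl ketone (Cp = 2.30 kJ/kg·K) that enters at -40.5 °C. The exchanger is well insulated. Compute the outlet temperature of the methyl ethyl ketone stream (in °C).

T_c,out = -29.2 °C

Heat released by hot stream: Q = 133 × 1.97 × (423 − 175) = 64978 kJ/h
Energy balance on cold side (adiabatic exchanger): Q = ṁ_c·Cp_c·(T_c,out − T_c,in)
T_c,out = -40.5 + 64978/(2490 × 2.30) = -29.154 °C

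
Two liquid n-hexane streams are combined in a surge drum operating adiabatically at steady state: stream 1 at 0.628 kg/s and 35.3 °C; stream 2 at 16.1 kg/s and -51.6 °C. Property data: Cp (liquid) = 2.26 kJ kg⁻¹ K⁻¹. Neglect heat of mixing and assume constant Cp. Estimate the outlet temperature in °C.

T_out = -48.3 °C

Energy balance with Q = 0: Σ ṁᵢCp,ᵢ(T_out − Tᵢ) = 0
T_out = Σ ṁᵢCp,ᵢTᵢ / Σ ṁᵢCp,ᵢ
      = -1827.4 / 37.805 = -48.338 °C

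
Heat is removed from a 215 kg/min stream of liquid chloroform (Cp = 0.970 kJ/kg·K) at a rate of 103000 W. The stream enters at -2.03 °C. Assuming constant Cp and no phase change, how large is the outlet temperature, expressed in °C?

Q = 103000 W = 6180 kJ/min
ΔT = Q/(ṁ·Cp) = 6180/(215×0.970) = 29.633 K
T_out = -2.03 − 29.633 = -31.663 °C

T_out = -31.7 °C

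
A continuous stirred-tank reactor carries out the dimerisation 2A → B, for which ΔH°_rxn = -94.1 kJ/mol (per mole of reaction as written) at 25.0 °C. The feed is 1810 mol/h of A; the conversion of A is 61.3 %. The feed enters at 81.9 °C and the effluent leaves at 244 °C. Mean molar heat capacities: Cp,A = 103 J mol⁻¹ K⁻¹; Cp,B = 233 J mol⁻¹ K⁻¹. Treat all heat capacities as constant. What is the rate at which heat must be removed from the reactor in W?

Q_out = 5200 W

Extent of reaction ξ = 0.613 × 1810 / 2 = 554.76 mol/h
Reaction term: ξ·ΔH°_rxn = 554.76 × -94.1 = -52203 kJ/h
Sensible, feed 81.9→25 °C: -10608 kJ/h
Outlet flows (mol/h): A 700.47, B 554.76
Sensible, products 25→244 °C: 44108 kJ/h
Q = ΔH = -18703 kJ/h = -5.1952 kW
Heat removed = 5195.2 W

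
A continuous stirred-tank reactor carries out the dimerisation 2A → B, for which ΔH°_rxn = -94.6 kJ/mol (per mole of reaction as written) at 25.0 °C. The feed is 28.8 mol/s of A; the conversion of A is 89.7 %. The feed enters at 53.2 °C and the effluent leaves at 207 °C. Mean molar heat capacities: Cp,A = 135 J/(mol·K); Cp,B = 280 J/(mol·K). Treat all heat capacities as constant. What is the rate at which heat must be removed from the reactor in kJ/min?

Q_out = 36000 kJ/min

Extent of reaction ξ = 0.897 × 28.8 / 2 = 12.917 mol/s
Reaction term: ξ·ΔH°_rxn = 12.917 × -94.6 = -1221.9 kJ/s
Sensible, feed 53.2→25 °C: -109.64 kJ/s
Outlet flows (mol/s): A 2.9664, B 12.917
Sensible, products 25→207 °C: 731.12 kJ/s
Q = ΔH = -600.45 kJ/s = -600.45 kW
Heat removed = 36027 kJ/min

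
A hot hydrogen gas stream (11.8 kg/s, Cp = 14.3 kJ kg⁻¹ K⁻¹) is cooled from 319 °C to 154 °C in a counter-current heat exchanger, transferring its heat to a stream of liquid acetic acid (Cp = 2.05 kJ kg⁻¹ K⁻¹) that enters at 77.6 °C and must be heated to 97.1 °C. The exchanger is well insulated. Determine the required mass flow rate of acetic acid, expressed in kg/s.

Heat released by hot stream: Q = 11.8 × 14.3 × (319 − 154) = 27842 kJ/s
Energy balance on cold side (adiabatic exchanger): Q = ṁ_c·Cp_c·(T_c,out − T_c,in)
ṁ_c = 27842 / [2.05 × (97.1 − 77.6)] = 696.49 kg/s

ṁ_c = 696 kg/s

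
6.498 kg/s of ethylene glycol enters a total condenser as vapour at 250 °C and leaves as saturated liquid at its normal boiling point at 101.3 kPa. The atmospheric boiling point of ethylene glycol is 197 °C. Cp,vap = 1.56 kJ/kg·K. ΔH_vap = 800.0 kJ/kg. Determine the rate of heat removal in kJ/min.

vapour 250→197 °C: -82.68 kJ/kg
condensation at 197 °C: -800 kJ/kg
Δh = -82.68 + -800 = -882.68 kJ/kg
Q = ṁ·Δh = 6.498 kg/s × -882.68 kJ/kg = -5735.7 kJ/s
|Q| = 5735.7 kW = 344140 kJ/min

Q_c = 344000 kJ/min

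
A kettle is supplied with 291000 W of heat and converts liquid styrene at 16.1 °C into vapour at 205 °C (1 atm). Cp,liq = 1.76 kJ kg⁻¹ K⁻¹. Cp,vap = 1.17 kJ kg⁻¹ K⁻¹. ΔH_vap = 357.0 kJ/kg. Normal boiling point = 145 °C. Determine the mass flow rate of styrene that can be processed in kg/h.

ṁ = 1600 kg/h

Δh = 1.76×(145−16.1) + 357.0 + 1.17×(205−145) = 654.06 kJ/kg
Q = 291000 W = 291 kJ/s = 1.0476e+06 kJ/h
ṁ = Q/Δh = 1.0476e+06 / 654.06 = 1601.7 kg/h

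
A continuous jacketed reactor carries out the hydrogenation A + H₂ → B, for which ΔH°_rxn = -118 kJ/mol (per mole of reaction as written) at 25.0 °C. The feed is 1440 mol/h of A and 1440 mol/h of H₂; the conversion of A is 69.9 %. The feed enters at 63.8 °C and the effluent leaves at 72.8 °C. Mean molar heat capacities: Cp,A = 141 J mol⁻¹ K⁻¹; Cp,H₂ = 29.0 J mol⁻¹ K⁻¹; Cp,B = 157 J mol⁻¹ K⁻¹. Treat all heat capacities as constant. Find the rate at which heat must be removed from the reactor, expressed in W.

Q_out = 32600 W

Extent of reaction ξ = 0.699 × 1440 = 1006.6 mol/h
Reaction term: ξ·ΔH°_rxn = 1006.6 × -118 = -118770 kJ/h
Sensible, feed 63.8→25 °C: -9498.2 kJ/h
Outlet flows (mol/h): A 433.44, H₂ 433.44, B 1006.6
Sensible, products 25→72.8 °C: 11076 kJ/h
Q = ΔH = -117200 kJ/h = -32.555 kW
Heat removed = 32555 W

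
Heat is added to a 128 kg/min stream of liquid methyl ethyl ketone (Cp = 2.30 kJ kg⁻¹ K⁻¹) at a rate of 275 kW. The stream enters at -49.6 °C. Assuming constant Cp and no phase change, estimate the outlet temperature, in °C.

T_out = 6.45 °C

Q = 275 kW = 16500 kJ/min
ΔT = Q/(ṁ·Cp) = 16500/(128×2.30) = 56.046 K
T_out = -49.6 + 56.046 = 6.4462 °C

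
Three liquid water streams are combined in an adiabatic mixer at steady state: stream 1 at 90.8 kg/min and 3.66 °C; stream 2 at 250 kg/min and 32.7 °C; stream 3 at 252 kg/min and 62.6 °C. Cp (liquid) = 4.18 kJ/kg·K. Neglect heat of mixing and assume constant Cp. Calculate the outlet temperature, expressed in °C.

No heat crosses the boundary, so H_out = H_in.
Σ ṁᵢCp,ᵢTᵢ = 90.8×4.18×3.66 + 250×4.18×32.7 + 252×4.18×62.6 = 101500
Σ ṁᵢCp,ᵢ = 90.8×4.18 + 250×4.18 + 252×4.18 = 2477.9
T_out = 101500 / 2477.9 = 40.962 °C

T_out = 41.0 °C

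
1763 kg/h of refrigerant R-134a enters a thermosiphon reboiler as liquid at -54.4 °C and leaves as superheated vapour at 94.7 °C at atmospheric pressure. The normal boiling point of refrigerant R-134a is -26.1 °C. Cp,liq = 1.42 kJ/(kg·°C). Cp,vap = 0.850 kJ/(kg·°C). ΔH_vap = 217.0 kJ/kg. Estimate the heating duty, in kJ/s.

liquid -54.4→-26.1 °C: 40.186 kJ/kg
vaporisation at -26.1 °C: 217 kJ/kg
vapour -26.1→94.7 °C: 102.68 kJ/kg
Δh = 40.186 + 217 + 102.68 = 359.87 kJ/kg
Q = ṁ·Δh = 1763 kg/h × 359.87 kJ/kg = 634440 kJ/h
|Q| = 176.23 kW

Q = 176 kJ/s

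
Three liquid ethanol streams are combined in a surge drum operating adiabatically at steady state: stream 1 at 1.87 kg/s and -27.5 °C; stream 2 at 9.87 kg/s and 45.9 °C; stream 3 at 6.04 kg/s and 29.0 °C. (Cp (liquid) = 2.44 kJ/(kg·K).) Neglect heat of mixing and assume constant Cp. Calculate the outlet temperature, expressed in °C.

Adiabatic, steady state ⇒ Σ ṁᵢCp,ᵢ(T_out − Tᵢ) = 0
T_out = Σ ṁᵢCp,ᵢTᵢ / Σ ṁᵢCp,ᵢ
      = 1407.3 / 43.383 = 32.439 °C

T_out = 32.4 °C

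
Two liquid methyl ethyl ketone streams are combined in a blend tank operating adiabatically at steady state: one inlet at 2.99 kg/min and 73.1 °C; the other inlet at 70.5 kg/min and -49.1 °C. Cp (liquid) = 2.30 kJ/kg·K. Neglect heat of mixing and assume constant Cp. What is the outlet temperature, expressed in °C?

T_out = -44.1 °C

No heat crosses the boundary, so H_out = H_in.
T_out = Σ ṁᵢCp,ᵢTᵢ / Σ ṁᵢCp,ᵢ
      = -7458.9 / 169.03 = -44.128 °C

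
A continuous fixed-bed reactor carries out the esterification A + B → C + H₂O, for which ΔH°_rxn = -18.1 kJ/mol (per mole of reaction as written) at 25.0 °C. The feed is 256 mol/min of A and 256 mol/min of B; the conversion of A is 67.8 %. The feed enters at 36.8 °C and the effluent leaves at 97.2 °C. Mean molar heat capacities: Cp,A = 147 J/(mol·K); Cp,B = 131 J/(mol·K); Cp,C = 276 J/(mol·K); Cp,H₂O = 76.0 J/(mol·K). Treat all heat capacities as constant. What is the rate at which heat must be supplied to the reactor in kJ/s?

Extent of reaction ξ = 0.678 × 256 = 173.57 mol/min
Reaction term: ξ·ΔH°_rxn = 173.57 × -18.1 = -3141.6 kJ/min
Sensible, feed 36.8→25 °C: -839.78 kJ/min
Outlet flows (mol/min): A 82.432, B 82.432, C 173.57, H₂O 173.57
Sensible, products 25→97.2 °C: 6065.7 kJ/min
Q = ΔH = 2084.3 kJ/min = 34.738 kW
Heat supplied = 34.738 kJ/s

Q_in = 34.7 kJ/s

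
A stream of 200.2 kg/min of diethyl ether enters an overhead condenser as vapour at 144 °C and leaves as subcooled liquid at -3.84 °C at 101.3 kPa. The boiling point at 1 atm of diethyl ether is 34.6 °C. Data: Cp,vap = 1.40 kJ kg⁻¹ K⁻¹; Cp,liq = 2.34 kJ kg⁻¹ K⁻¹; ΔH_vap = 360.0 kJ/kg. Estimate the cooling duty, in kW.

Q_c = 2010 kW

vapour 144→34.6 °C: -153.16 kJ/kg
condensation at 34.6 °C: -360 kJ/kg
liquid 34.6→-3.84 °C: -89.95 kJ/kg
Δh = -153.16 + -360 + -89.95 = -603.11 kJ/kg
Q = ṁ·Δh = 200.2 kg/min × -603.11 kJ/kg = -120740 kJ/min
|Q| = 2012.4 kW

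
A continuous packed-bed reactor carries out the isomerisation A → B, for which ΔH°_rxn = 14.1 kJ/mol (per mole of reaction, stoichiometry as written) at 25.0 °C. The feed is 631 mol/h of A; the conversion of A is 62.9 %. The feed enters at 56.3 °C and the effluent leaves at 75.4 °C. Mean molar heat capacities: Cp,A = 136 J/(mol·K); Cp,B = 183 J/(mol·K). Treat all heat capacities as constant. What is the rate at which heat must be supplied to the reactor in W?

Extent of reaction ξ = 0.629 × 631 = 396.9 mol/h
Reaction term: ξ·ΔH°_rxn = 396.9 × 14.1 = 5596.3 kJ/h
Sensible, feed 56.3→25 °C: -2686 kJ/h
Outlet flows (mol/h): A 234.1, B 396.9
Sensible, products 25→75.4 °C: 5265.3 kJ/h
Q = ΔH = 8175.5 kJ/h = 2.271 kW
Heat supplied = 2271 W

Q_in = 2270 W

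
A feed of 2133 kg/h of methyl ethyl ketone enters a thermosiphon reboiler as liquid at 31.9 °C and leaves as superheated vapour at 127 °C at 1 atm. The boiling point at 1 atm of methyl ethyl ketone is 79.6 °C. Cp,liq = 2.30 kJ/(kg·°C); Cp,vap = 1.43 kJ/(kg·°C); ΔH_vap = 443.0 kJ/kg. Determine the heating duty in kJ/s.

liquid 31.9→79.6 °C: 109.71 kJ/kg
vaporisation at 79.6 °C: 443 kJ/kg
vapour 79.6→127 °C: 67.782 kJ/kg
Δh = 109.71 + 443 + 67.782 = 620.49 kJ/kg
Q = ṁ·Δh = 2133 kg/h × 620.49 kJ/kg = 1.3235e+06 kJ/h
|Q| = 367.64 kW

Q = 368 kJ/s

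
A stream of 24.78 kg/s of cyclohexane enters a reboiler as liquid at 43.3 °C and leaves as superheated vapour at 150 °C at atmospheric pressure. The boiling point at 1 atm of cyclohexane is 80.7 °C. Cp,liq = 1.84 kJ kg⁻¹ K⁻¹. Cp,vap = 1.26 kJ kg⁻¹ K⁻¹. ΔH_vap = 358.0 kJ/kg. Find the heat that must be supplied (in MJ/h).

Q = 45900 MJ/h

liquid 43.3→80.7 °C: 68.816 kJ/kg
vaporisation at 80.7 °C: 358 kJ/kg
vapour 80.7→150 °C: 87.318 kJ/kg
Δh = 68.816 + 358 + 87.318 = 514.13 kJ/kg
Q = ṁ·Δh = 24.78 kg/s × 514.13 kJ/kg = 12740 kJ/s
|Q| = 12740 kW = 45865 MJ/h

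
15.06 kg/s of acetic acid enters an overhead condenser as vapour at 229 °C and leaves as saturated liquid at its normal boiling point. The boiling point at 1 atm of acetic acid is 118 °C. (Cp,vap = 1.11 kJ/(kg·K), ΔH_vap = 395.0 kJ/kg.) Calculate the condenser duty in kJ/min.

vapour 229→118 °C: -123.21 kJ/kg
condensation at 118 °C: -395 kJ/kg
Δh = -123.21 + -395 = -518.21 kJ/kg
Q = ṁ·Δh = 15.06 kg/s × -518.21 kJ/kg = -7804.2 kJ/s
|Q| = 7804.2 kW = 468250 kJ/min

Q_c = 468000 kJ/min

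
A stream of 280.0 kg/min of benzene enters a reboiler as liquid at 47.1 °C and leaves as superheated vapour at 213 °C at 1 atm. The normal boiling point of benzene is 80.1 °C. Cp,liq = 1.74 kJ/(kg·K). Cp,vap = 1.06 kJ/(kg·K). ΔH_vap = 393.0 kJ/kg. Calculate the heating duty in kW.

Q = 2760 kW

liquid 47.1→80.1 °C: 57.42 kJ/kg
vaporisation at 80.1 °C: 393 kJ/kg
vapour 80.1→213 °C: 140.87 kJ/kg
Δh = 57.42 + 393 + 140.87 = 591.29 kJ/kg
Q = ṁ·Δh = 280.0 kg/min × 591.29 kJ/kg = 165560 kJ/min
|Q| = 2759.4 kW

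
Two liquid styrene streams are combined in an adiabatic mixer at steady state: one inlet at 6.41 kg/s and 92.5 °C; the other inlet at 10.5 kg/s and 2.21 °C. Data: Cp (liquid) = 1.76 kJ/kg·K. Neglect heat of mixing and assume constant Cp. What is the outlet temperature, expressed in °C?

Energy balance with Q = 0: Σ ṁᵢCp,ᵢ(T_out − Tᵢ) = 0
Σ ṁᵢCp,ᵢTᵢ = 6.41×1.76×92.5 + 10.5×1.76×2.21 = 1084.4
Σ ṁᵢCp,ᵢ = 6.41×1.76 + 10.5×1.76 = 29.762
T_out = 1084.4 / 29.762 = 36.436 °C

T_out = 36.4 °C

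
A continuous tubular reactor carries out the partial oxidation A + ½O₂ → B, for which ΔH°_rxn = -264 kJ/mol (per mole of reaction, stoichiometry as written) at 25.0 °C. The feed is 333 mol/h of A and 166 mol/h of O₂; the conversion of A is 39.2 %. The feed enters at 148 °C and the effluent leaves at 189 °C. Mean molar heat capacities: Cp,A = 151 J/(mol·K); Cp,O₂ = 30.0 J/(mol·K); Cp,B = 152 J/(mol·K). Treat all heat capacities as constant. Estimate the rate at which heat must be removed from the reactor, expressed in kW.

Q_out = 9.03 kW

Extent of reaction ξ = 0.392 × 333 = 130.54 mol/h
Reaction term: ξ·ΔH°_rxn = 130.54 × -264 = -34462 kJ/h
Sensible, feed 148→25 °C: -6797.3 kJ/h
Outlet flows (mol/h): A 202.46, O₂ 100.73, B 130.54
Sensible, products 25→189 °C: 8763.4 kJ/h
Q = ΔH = -32495 kJ/h = -9.0265 kW
Heat removed = 9.0265 kW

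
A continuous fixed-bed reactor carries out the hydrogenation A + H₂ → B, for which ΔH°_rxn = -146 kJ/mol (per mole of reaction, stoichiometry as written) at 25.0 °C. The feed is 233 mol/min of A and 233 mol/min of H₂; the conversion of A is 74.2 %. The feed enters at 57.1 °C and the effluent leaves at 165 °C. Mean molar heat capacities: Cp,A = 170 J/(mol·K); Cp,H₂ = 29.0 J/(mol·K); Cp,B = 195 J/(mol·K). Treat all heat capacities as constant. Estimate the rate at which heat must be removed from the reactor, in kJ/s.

Q_out = 339 kJ/s

Extent of reaction ξ = 0.742 × 233 = 172.89 mol/min
Reaction term: ξ·ΔH°_rxn = 172.89 × -146 = -25241 kJ/min
Sensible, feed 57.1→25 °C: -1488.4 kJ/min
Outlet flows (mol/min): A 60.114, H₂ 60.114, B 172.89
Sensible, products 25→165 °C: 6394.6 kJ/min
Q = ΔH = -20335 kJ/min = -338.92 kW
Heat removed = 338.92 kJ/s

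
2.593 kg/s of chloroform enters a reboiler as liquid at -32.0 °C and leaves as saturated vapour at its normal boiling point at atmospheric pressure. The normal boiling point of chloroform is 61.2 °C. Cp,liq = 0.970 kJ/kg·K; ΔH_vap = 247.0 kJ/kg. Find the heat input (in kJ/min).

liquid -32.0→61.2 °C: 90.404 kJ/kg
vaporisation at 61.2 °C: 247 kJ/kg
Δh = 90.404 + 247 = 337.4 kJ/kg
Q = ṁ·Δh = 2.593 kg/s × 337.4 kJ/kg = 874.89 kJ/s
|Q| = 874.89 kW = 52493 kJ/min

Q = 52500 kJ/min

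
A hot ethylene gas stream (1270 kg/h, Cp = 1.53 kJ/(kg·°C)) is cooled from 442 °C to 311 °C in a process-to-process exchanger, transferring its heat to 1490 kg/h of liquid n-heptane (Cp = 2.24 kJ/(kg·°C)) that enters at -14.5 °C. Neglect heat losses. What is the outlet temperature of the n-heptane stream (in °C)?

Heat released by hot stream: Q = 1270 × 1.53 × (442 − 311) = 254550 kJ/h
Energy balance on cold side (adiabatic exchanger): Q = ṁ_c·Cp_c·(T_c,out − T_c,in)
T_c,out = -14.5 + 254550/(1490 × 2.24) = 61.766 °C

T_c,out = 61.8 °C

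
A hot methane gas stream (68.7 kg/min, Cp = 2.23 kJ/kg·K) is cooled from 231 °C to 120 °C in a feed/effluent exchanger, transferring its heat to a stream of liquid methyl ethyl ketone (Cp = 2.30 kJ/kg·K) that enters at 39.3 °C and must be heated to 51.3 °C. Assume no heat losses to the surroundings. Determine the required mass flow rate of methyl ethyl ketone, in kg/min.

ṁ_c = 616 kg/min

Heat released by hot stream: Q = 68.7 × 2.23 × (231 − 120) = 17005 kJ/min
Energy balance on cold side (adiabatic exchanger): Q = ṁ_c·Cp_c·(T_c,out − T_c,in)
ṁ_c = 17005 / [2.30 × (51.3 − 39.3)] = 616.13 kg/min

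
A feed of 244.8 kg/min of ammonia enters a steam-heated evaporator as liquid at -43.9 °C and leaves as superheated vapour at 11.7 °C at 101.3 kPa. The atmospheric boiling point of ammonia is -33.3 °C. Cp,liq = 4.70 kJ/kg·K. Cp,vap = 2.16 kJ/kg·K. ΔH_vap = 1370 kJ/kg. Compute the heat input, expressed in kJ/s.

liquid -43.9→-33.3 °C: 49.82 kJ/kg
vaporisation at -33.3 °C: 1370 kJ/kg
vapour -33.3→11.7 °C: 97.2 kJ/kg
Δh = 49.82 + 1370 + 97.2 = 1517 kJ/kg
Q = ṁ·Δh = 244.8 kg/min × 1517 kJ/kg = 371370 kJ/min
|Q| = 6189.4 kW

Q = 6190 kJ/s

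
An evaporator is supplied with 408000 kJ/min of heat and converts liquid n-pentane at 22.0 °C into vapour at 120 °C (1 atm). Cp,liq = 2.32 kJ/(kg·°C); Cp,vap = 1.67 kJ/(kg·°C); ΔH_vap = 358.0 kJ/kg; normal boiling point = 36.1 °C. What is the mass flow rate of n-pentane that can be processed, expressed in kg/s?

ṁ = 12.8 kg/s

Δh = 2.32×(36.1−22.0) + 358.0 + 1.67×(120−36.1) = 530.83 kJ/kg
Q = 408000 kJ/min = 6800 kJ/s = 6800 kJ/s
ṁ = Q/Δh = 6800 / 530.83 = 12.81 kg/s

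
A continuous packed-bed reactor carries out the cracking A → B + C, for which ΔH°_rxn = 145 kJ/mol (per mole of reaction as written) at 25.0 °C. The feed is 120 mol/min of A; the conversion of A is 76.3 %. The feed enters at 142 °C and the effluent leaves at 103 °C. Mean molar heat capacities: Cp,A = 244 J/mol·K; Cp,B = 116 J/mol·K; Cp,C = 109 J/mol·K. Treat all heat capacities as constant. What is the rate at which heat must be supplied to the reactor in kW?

Extent of reaction ξ = 0.763 × 120 = 91.56 mol/min
Reaction term: ξ·ΔH°_rxn = 91.56 × 145 = 13276 kJ/min
Sensible, feed 142→25 °C: -3425.8 kJ/min
Outlet flows (mol/min): A 28.44, B 91.56, C 91.56
Sensible, products 25→103 °C: 2148.1 kJ/min
Q = ΔH = 11999 kJ/min = 199.98 kW
Heat supplied = 199.98 kW

Q_in = 200 kW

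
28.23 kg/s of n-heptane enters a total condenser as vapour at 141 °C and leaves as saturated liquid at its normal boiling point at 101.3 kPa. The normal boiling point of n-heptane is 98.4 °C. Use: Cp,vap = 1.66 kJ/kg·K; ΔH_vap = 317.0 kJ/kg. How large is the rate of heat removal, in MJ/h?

vapour 141→98.4 °C: -70.716 kJ/kg
condensation at 98.4 °C: -317 kJ/kg
Δh = -70.716 + -317 = -387.72 kJ/kg
Q = ṁ·Δh = 28.23 kg/s × -387.72 kJ/kg = -10945 kJ/s
|Q| = 10945 kW = 39403 MJ/h

Q_c = 39400 MJ/h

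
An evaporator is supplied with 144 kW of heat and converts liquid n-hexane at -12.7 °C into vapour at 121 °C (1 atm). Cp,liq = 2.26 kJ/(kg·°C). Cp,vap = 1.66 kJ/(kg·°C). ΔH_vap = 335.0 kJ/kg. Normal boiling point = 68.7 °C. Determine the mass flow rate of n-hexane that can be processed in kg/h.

Δh = 2.26×(68.7−-12.7) + 335.0 + 1.66×(121−68.7) = 605.78 kJ/kg
Q = 144 kW = 144 kJ/s = 518400 kJ/h
ṁ = Q/Δh = 518400 / 605.78 = 855.75 kg/h

ṁ = 856 kg/h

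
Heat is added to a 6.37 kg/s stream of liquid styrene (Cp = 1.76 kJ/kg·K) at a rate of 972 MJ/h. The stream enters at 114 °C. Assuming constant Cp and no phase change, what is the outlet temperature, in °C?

T_out = 138 °C

Q = 972 MJ/h = 270 kJ/s
ΔT = Q/(ṁ·Cp) = 270/(6.37×1.76) = 24.083 K
T_out = 114 + 24.083 = 138.08 °C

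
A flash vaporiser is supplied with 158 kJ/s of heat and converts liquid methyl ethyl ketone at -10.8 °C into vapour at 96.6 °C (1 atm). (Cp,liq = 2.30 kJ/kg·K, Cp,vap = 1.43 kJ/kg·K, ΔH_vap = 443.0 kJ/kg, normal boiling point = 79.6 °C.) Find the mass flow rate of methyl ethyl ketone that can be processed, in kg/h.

Δh = 2.30×(79.6−-10.8) + 443.0 + 1.43×(96.6−79.6) = 675.23 kJ/kg
Q = 158 kJ/s = 158 kJ/s = 568800 kJ/h
ṁ = Q/Δh = 568800 / 675.23 = 842.38 kg/h

ṁ = 842 kg/h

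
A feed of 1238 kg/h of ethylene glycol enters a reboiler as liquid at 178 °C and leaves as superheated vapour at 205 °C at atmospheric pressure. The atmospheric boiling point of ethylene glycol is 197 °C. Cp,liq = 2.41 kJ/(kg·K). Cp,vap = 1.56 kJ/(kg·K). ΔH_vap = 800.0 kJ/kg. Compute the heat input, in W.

Q = 295000 W

liquid 178→197 °C: 45.79 kJ/kg
vaporisation at 197 °C: 800 kJ/kg
vapour 197→205 °C: 12.48 kJ/kg
Δh = 45.79 + 800 + 12.48 = 858.27 kJ/kg
Q = ṁ·Δh = 1238 kg/h × 858.27 kJ/kg = 1.0625e+06 kJ/h
|Q| = 295.15 kW = 295150 W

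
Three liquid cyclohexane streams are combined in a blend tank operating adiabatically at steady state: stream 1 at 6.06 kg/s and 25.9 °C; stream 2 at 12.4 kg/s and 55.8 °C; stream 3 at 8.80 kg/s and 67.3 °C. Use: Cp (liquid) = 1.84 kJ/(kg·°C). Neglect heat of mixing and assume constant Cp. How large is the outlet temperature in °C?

T_out = 52.9 °C

Adiabatic, steady state ⇒ Σ ṁᵢCp,ᵢ(T_out − Tᵢ) = 0
T_out = Σ ṁᵢCp,ᵢTᵢ / Σ ṁᵢCp,ᵢ
      = 2651.6 / 50.158 = 52.866 °C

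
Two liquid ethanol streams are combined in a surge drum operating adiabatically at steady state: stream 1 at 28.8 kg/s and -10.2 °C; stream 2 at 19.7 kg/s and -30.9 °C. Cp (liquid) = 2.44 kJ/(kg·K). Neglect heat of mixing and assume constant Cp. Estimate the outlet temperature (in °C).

T_out = -18.6 °C

Adiabatic, steady state ⇒ Σ ṁᵢCp,ᵢ(T_out − Tᵢ) = 0
T_out = Σ ṁᵢCp,ᵢTᵢ / Σ ṁᵢCp,ᵢ
      = -2202.1 / 118.34 = -18.608 °C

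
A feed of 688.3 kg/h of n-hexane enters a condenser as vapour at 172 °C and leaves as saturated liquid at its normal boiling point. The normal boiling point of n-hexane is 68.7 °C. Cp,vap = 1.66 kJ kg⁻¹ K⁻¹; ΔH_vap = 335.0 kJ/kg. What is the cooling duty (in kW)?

vapour 172→68.7 °C: -171.48 kJ/kg
condensation at 68.7 °C: -335 kJ/kg
Δh = -171.48 + -335 = -506.48 kJ/kg
Q = ṁ·Δh = 688.3 kg/h × -506.48 kJ/kg = -348610 kJ/h
|Q| = 96.836 kW

Q_c = 96.8 kW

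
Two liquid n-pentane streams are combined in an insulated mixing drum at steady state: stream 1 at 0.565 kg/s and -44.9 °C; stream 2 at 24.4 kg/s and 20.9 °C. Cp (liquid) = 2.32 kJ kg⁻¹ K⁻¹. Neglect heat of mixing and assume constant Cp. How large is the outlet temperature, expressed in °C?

Adiabatic, steady state ⇒ Σ ṁᵢCp,ᵢ(T_out − Tᵢ) = 0
T_out = Σ ṁᵢCp,ᵢTᵢ / Σ ṁᵢCp,ᵢ
      = 1124.3 / 57.919 = 19.411 °C

T_out = 19.4 °C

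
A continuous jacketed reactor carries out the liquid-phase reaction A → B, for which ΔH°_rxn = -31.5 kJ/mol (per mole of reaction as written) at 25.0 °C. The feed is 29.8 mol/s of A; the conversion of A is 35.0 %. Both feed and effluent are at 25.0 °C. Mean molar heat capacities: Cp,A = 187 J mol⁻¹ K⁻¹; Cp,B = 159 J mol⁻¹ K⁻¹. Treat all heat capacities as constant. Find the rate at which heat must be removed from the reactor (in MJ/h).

Extent of reaction ξ = 0.350 × 29.8 = 10.43 mol/s
Reaction term: ξ·ΔH°_rxn = 10.43 × -31.5 = -328.55 kJ/s
Q = ΔH = -328.55 kJ/s = -328.55 kW
Heat removed = 1182.8 MJ/h

Q_out = 1180 MJ/h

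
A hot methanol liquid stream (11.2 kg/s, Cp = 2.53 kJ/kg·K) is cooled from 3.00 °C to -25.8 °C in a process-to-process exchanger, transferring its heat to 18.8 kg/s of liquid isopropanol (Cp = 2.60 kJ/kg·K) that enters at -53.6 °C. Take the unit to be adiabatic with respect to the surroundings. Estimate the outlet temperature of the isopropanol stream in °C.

Heat released by hot stream: Q = 11.2 × 2.53 × (3.00 − -25.8) = 816.08 kJ/s
Energy balance on cold side (adiabatic exchanger): Q = ṁ_c·Cp_c·(T_c,out − T_c,in)
T_c,out = -53.6 + 816.08/(18.8 × 2.60) = -36.904 °C

T_c,out = -36.9 °C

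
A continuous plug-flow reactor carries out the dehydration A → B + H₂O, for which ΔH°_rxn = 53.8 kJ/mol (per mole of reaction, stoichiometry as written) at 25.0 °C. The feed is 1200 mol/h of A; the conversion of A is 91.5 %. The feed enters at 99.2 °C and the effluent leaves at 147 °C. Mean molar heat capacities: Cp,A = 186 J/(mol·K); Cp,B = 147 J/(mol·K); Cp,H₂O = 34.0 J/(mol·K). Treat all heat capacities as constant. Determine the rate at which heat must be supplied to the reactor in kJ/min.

Q_in = 1150 kJ/min

Extent of reaction ξ = 0.915 × 1200 = 1098 mol/h
Reaction term: ξ·ΔH°_rxn = 1098 × 53.8 = 59072 kJ/h
Sensible, feed 99.2→25 °C: -16561 kJ/h
Outlet flows (mol/h): A 102, B 1098, H₂O 1098
Sensible, products 25→147 °C: 26561 kJ/h
Q = ΔH = 69072 kJ/h = 19.187 kW
Heat supplied = 1151.2 kJ/min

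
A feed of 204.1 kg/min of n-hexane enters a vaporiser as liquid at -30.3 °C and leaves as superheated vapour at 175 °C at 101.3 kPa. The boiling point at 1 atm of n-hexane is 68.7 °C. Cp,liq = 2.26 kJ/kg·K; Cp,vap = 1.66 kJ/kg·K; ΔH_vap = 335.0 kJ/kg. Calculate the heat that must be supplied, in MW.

Q = 2.50 MW

liquid -30.3→68.7 °C: 223.74 kJ/kg
vaporisation at 68.7 °C: 335 kJ/kg
vapour 68.7→175 °C: 176.46 kJ/kg
Δh = 223.74 + 335 + 176.46 = 735.2 kJ/kg
Q = ṁ·Δh = 204.1 kg/min × 735.2 kJ/kg = 150050 kJ/min
|Q| = 2500.9 kW = 2.5009 MW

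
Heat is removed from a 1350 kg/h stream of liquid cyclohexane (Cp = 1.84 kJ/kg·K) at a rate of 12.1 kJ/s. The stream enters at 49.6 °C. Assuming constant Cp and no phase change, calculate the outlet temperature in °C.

T_out = 32.1 °C

Q = 12.1 kJ/s = 43560 kJ/h
ΔT = Q/(ṁ·Cp) = 43560/(1350×1.84) = 17.536 K
T_out = 49.6 − 17.536 = 32.064 °C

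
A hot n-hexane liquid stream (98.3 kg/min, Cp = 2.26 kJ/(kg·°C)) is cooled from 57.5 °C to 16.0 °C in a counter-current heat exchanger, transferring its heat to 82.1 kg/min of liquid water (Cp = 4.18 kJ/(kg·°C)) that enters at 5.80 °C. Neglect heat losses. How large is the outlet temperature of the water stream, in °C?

Heat released by hot stream: Q = 98.3 × 2.26 × (57.5 − 16.0) = 9219.6 kJ/min
Energy balance on cold side (adiabatic exchanger): Q = ṁ_c·Cp_c·(T_c,out − T_c,in)
T_c,out = 5.80 + 9219.6/(82.1 × 4.18) = 32.665 °C

T_c,out = 32.7 °C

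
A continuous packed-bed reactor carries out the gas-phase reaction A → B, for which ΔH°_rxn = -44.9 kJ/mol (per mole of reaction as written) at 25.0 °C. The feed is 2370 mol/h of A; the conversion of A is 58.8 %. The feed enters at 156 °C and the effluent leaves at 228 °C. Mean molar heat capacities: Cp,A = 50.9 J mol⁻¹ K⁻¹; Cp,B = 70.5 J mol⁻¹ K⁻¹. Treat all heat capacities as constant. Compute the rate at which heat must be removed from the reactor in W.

Extent of reaction ξ = 0.588 × 2370 = 1393.6 mol/h
Reaction term: ξ·ΔH°_rxn = 1393.6 × -44.9 = -62571 kJ/h
Sensible, feed 156→25 °C: -15803 kJ/h
Outlet flows (mol/h): A 976.44, B 1393.6
Sensible, products 25→228 °C: 30033 kJ/h
Q = ΔH = -48341 kJ/h = -13.428 kW
Heat removed = 13428 W

Q_out = 13400 W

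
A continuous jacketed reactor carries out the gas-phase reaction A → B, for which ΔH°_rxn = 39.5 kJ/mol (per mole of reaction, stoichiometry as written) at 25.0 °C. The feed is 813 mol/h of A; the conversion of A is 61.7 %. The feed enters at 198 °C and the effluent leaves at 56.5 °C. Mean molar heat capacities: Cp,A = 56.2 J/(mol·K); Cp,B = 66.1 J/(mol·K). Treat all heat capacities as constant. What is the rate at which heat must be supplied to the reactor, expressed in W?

Q_in = 3750 W

Extent of reaction ξ = 0.617 × 813 = 501.62 mol/h
Reaction term: ξ·ΔH°_rxn = 501.62 × 39.5 = 19814 kJ/h
Sensible, feed 198→25 °C: -7904.5 kJ/h
Outlet flows (mol/h): A 311.38, B 501.62
Sensible, products 25→56.5 °C: 1595.7 kJ/h
Q = ΔH = 13505 kJ/h = 3.7515 kW
Heat supplied = 3751.5 W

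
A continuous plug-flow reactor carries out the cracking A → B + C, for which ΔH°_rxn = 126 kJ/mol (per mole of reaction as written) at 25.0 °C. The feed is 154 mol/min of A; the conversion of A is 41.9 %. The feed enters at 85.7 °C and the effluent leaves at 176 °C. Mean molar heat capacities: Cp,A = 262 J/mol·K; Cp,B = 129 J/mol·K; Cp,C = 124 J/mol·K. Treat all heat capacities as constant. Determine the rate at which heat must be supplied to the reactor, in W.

Extent of reaction ξ = 0.419 × 154 = 64.526 mol/min
Reaction term: ξ·ΔH°_rxn = 64.526 × 126 = 8130.3 kJ/min
Sensible, feed 85.7→25 °C: -2449.1 kJ/min
Outlet flows (mol/min): A 89.474, B 64.526, C 64.526
Sensible, products 25→176 °C: 6004.9 kJ/min
Q = ΔH = 11686 kJ/min = 194.77 kW
Heat supplied = 194770 W

Q_in = 195000 W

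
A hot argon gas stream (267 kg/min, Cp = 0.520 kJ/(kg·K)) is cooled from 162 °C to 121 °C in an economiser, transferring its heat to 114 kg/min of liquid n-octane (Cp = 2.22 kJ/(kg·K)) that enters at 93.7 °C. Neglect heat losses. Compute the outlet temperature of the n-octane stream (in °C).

Heat released by hot stream: Q = 267 × 0.520 × (162 − 121) = 5692.4 kJ/min
Energy balance on cold side (adiabatic exchanger): Q = ṁ_c·Cp_c·(T_c,out − T_c,in)
T_c,out = 93.7 + 5692.4/(114 × 2.22) = 116.19 °C

T_c,out = 116 °C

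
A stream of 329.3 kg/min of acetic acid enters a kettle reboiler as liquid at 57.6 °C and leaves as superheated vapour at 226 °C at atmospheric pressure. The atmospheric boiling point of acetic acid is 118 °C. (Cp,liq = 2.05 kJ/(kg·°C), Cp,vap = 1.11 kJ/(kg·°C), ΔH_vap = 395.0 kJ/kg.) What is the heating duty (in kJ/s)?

Q = 3510 kJ/s

liquid 57.6→118 °C: 123.82 kJ/kg
vaporisation at 118 °C: 395 kJ/kg
vapour 118→226 °C: 119.88 kJ/kg
Δh = 123.82 + 395 + 119.88 = 638.7 kJ/kg
Q = ṁ·Δh = 329.3 kg/min × 638.7 kJ/kg = 210320 kJ/min
|Q| = 3505.4 kW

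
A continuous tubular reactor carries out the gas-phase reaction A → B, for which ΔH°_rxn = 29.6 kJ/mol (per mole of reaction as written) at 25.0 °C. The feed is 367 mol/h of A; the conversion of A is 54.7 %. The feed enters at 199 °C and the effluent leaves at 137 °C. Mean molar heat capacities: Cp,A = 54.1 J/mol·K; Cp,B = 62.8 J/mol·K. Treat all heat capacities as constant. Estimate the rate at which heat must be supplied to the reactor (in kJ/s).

Extent of reaction ξ = 0.547 × 367 = 200.75 mol/h
Reaction term: ξ·ΔH°_rxn = 200.75 × 29.6 = 5942.2 kJ/h
Sensible, feed 199→25 °C: -3454.7 kJ/h
Outlet flows (mol/h): A 166.25, B 200.75
Sensible, products 25→137 °C: 2419.3 kJ/h
Q = ΔH = 4906.8 kJ/h = 1.363 kW
Heat supplied = 1.363 kJ/s

Q_in = 1.36 kJ/s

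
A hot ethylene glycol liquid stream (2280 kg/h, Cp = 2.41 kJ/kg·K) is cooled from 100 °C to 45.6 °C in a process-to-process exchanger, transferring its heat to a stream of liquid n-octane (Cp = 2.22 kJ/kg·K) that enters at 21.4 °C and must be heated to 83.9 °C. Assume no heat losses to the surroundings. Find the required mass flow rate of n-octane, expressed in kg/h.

Heat released by hot stream: Q = 2280 × 2.41 × (100 − 45.6) = 298920 kJ/h
Energy balance on cold side (adiabatic exchanger): Q = ṁ_c·Cp_c·(T_c,out − T_c,in)
ṁ_c = 298920 / [2.22 × (83.9 − 21.4)] = 2154.4 kg/h

ṁ_c = 2150 kg/h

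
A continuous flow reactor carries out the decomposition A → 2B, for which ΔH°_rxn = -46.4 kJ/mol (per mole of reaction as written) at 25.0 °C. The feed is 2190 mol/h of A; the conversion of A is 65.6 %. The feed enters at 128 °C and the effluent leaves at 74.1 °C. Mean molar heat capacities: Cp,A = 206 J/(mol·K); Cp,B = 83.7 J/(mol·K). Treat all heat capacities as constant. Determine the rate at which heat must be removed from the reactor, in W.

Extent of reaction ξ = 0.656 × 2190 = 1436.6 mol/h
Reaction term: ξ·ΔH°_rxn = 1436.6 × -46.4 = -66660 kJ/h
Sensible, feed 128→25 °C: -46467 kJ/h
Outlet flows (mol/h): A 753.36, B 2873.3
Sensible, products 25→74.1 °C: 19428 kJ/h
Q = ΔH = -93699 kJ/h = -26.028 kW
Heat removed = 26028 W

Q_out = 26000 W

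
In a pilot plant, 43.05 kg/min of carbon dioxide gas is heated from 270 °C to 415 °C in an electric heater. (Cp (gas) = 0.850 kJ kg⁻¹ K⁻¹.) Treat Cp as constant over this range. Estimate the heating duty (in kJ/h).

Q = 318000 kJ/h

Q = ṁ·Cp·ΔT = 43.05 × 0.850 × (415 − 270) = 5305.9 kJ/min
Converting: 5305.9 / 60 s = 88.432 kW
Heating duty = 318350 kJ/h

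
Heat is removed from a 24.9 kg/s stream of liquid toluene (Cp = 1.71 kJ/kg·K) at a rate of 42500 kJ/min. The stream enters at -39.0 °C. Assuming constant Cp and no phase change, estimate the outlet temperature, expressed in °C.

Q = 42500 kJ/min = 708.33 kJ/s
ΔT = Q/(ṁ·Cp) = 708.33/(24.9×1.71) = 16.636 K
T_out = -39.0 − 16.636 = -55.636 °C

T_out = -55.6 °C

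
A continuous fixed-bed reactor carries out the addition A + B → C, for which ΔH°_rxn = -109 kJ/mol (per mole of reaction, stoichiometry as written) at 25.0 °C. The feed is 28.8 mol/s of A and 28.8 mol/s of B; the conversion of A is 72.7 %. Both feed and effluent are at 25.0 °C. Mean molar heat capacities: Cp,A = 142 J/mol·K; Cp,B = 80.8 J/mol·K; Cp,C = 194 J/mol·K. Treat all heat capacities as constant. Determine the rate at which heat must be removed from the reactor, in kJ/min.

Q_out = 137000 kJ/min

Extent of reaction ξ = 0.727 × 28.8 = 20.938 mol/s
Reaction term: ξ·ΔH°_rxn = 20.938 × -109 = -2282.2 kJ/s
Q = ΔH = -2282.2 kJ/s = -2282.2 kW
Heat removed = 136930 kJ/min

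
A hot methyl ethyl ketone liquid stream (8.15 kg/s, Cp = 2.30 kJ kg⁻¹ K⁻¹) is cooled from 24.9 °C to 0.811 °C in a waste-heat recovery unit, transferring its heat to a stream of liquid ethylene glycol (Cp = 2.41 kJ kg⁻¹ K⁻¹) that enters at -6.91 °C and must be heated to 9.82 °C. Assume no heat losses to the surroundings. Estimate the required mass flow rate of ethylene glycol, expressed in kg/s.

ṁ_c = 11.2 kg/s

Heat released by hot stream: Q = 8.15 × 2.30 × (24.9 − 0.811) = 451.55 kJ/s
Energy balance on cold side (adiabatic exchanger): Q = ṁ_c·Cp_c·(T_c,out − T_c,in)
ṁ_c = 451.55 / [2.41 × (9.82 − -6.91)] = 11.199 kg/s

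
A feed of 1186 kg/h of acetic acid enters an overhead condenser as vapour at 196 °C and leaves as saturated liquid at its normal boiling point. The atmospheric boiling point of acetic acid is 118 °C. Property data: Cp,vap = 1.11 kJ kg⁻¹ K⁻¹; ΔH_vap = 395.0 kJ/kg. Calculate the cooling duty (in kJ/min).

vapour 196→118 °C: -86.58 kJ/kg
condensation at 118 °C: -395 kJ/kg
Δh = -86.58 + -395 = -481.58 kJ/kg
Q = ṁ·Δh = 1186 kg/h × -481.58 kJ/kg = -571150 kJ/h
|Q| = 158.65 kW = 9519.2 kJ/min

Q_c = 9520 kJ/min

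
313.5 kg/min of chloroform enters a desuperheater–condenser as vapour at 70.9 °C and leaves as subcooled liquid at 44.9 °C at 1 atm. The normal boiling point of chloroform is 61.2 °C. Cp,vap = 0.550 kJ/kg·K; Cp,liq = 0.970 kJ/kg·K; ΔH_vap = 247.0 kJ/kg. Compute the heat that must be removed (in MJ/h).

vapour 70.9→61.2 °C: -5.335 kJ/kg
condensation at 61.2 °C: -247 kJ/kg
liquid 61.2→44.9 °C: -15.811 kJ/kg
Δh = -5.335 + -247 + -15.811 = -268.15 kJ/kg
Q = ṁ·Δh = 313.5 kg/min × -268.15 kJ/kg = -84064 kJ/min
|Q| = 1401.1 kW = 5043.8 MJ/h

Q_c = 5040 MJ/h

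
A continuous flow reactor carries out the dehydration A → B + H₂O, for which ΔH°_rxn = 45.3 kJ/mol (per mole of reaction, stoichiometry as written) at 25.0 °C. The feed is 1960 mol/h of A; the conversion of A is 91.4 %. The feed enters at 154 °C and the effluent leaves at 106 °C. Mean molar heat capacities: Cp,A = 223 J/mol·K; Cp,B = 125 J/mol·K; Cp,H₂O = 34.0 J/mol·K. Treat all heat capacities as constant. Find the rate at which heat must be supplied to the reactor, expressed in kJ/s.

Extent of reaction ξ = 0.914 × 1960 = 1791.4 mol/h
Reaction term: ξ·ΔH°_rxn = 1791.4 × 45.3 = 81152 kJ/h
Sensible, feed 154→25 °C: -56383 kJ/h
Outlet flows (mol/h): A 168.56, B 1791.4, H₂O 1791.4
Sensible, products 25→106 °C: 26117 kJ/h
Q = ΔH = 50886 kJ/h = 14.135 kW
Heat supplied = 14.135 kJ/s

Q_in = 14.1 kJ/s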